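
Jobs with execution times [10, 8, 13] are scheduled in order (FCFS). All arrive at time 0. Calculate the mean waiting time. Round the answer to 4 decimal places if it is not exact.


FCFS order (as given): [10, 8, 13]
Waiting times:
  Job 1: wait = 0
  Job 2: wait = 10
  Job 3: wait = 18
Sum of waiting times = 28
Average waiting time = 28/3 = 9.3333

9.3333


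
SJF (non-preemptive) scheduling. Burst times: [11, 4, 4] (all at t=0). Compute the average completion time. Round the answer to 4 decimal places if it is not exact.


SJF order (ascending): [4, 4, 11]
Completion times:
  Job 1: burst=4, C=4
  Job 2: burst=4, C=8
  Job 3: burst=11, C=19
Average completion = 31/3 = 10.3333

10.3333


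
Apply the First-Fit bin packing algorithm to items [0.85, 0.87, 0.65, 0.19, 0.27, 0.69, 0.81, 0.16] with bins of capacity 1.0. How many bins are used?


Place items sequentially using First-Fit:
  Item 0.85 -> new Bin 1
  Item 0.87 -> new Bin 2
  Item 0.65 -> new Bin 3
  Item 0.19 -> Bin 3 (now 0.84)
  Item 0.27 -> new Bin 4
  Item 0.69 -> Bin 4 (now 0.96)
  Item 0.81 -> new Bin 5
  Item 0.16 -> Bin 3 (now 1.0)
Total bins used = 5

5


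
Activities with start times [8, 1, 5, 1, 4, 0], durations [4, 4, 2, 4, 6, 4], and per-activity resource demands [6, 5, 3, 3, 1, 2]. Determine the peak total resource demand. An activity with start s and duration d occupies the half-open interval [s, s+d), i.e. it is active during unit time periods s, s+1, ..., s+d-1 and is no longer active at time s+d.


Each activity i is active on [start_i, start_i + duration_i).
Compute total resource usage per time slot:
  t=0: active resources = [2], total = 2
  t=1: active resources = [5, 3, 2], total = 10
  t=2: active resources = [5, 3, 2], total = 10
  t=3: active resources = [5, 3, 2], total = 10
  t=4: active resources = [5, 3, 1], total = 9
  t=5: active resources = [3, 1], total = 4
  t=6: active resources = [3, 1], total = 4
  t=7: active resources = [1], total = 1
  t=8: active resources = [6, 1], total = 7
  t=9: active resources = [6, 1], total = 7
  t=10: active resources = [6], total = 6
  t=11: active resources = [6], total = 6
Peak resource demand = 10

10


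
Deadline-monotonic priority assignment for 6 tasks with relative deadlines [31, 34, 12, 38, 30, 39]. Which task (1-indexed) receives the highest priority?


Sort tasks by relative deadline (ascending):
  Task 3: deadline = 12
  Task 5: deadline = 30
  Task 1: deadline = 31
  Task 2: deadline = 34
  Task 4: deadline = 38
  Task 6: deadline = 39
Priority order (highest first): [3, 5, 1, 2, 4, 6]
Highest priority task = 3

3


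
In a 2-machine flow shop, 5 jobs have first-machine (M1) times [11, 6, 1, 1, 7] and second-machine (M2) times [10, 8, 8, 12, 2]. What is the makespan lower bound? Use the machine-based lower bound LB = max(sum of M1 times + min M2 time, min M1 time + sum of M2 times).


LB1 = sum(M1 times) + min(M2 times) = 26 + 2 = 28
LB2 = min(M1 times) + sum(M2 times) = 1 + 40 = 41
Lower bound = max(LB1, LB2) = max(28, 41) = 41

41


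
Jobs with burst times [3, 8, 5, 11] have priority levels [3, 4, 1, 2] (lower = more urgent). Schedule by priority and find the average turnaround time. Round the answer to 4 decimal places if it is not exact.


Sort by priority (ascending = highest first):
Order: [(1, 5), (2, 11), (3, 3), (4, 8)]
Completion times:
  Priority 1, burst=5, C=5
  Priority 2, burst=11, C=16
  Priority 3, burst=3, C=19
  Priority 4, burst=8, C=27
Average turnaround = 67/4 = 16.75

16.75


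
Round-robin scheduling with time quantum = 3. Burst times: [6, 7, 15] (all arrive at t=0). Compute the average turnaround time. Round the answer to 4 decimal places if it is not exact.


Time quantum = 3
Execution trace:
  J1 runs 3 units, time = 3
  J2 runs 3 units, time = 6
  J3 runs 3 units, time = 9
  J1 runs 3 units, time = 12
  J2 runs 3 units, time = 15
  J3 runs 3 units, time = 18
  J2 runs 1 units, time = 19
  J3 runs 3 units, time = 22
  J3 runs 3 units, time = 25
  J3 runs 3 units, time = 28
Finish times: [12, 19, 28]
Average turnaround = 59/3 = 19.6667

19.6667


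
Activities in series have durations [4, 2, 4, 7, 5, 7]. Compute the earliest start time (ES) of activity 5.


Activity 5 starts after activities 1 through 4 complete.
Predecessor durations: [4, 2, 4, 7]
ES = 4 + 2 + 4 + 7 = 17

17


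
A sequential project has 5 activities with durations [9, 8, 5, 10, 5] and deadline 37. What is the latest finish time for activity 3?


LF(activity 3) = deadline - sum of successor durations
Successors: activities 4 through 5 with durations [10, 5]
Sum of successor durations = 15
LF = 37 - 15 = 22

22


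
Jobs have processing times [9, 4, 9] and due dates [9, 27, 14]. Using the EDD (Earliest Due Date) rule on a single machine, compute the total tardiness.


Sort by due date (EDD order): [(9, 9), (9, 14), (4, 27)]
Compute completion times and tardiness:
  Job 1: p=9, d=9, C=9, tardiness=max(0,9-9)=0
  Job 2: p=9, d=14, C=18, tardiness=max(0,18-14)=4
  Job 3: p=4, d=27, C=22, tardiness=max(0,22-27)=0
Total tardiness = 4

4


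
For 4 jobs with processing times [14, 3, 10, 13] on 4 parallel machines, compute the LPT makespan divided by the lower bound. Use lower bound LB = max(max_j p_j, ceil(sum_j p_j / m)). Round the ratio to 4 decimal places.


LPT order: [14, 13, 10, 3]
Machine loads after assignment: [14, 13, 10, 3]
LPT makespan = 14
Lower bound = max(max_job, ceil(total/4)) = max(14, 10) = 14
Ratio = 14 / 14 = 1.0

1.0


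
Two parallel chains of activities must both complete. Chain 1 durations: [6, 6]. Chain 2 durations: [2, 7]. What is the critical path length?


Path A total = 6 + 6 = 12
Path B total = 2 + 7 = 9
Critical path = longest path = max(12, 9) = 12

12


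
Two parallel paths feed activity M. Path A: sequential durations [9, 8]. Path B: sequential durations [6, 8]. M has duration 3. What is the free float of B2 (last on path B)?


ES(B2) = sum of predecessors on chain B = 6
EF(B2) = ES + duration = 6 + 8 = 14
Successor of B2 is M. ES(M) = max(sum(A), sum(B)) = max(17, 14) = 17
Free float = ES(successor) - EF(current) = 17 - 14 = 3

3


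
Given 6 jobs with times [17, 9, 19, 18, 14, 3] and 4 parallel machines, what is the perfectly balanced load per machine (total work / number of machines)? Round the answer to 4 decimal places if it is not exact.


Total processing time = 17 + 9 + 19 + 18 + 14 + 3 = 80
Number of machines = 4
Ideal balanced load = 80 / 4 = 20.0

20.0


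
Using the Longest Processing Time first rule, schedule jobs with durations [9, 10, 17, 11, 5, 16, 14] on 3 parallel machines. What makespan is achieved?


Sort jobs in decreasing order (LPT): [17, 16, 14, 11, 10, 9, 5]
Assign each job to the least loaded machine:
  Machine 1: jobs [17, 9], load = 26
  Machine 2: jobs [16, 10], load = 26
  Machine 3: jobs [14, 11, 5], load = 30
Makespan = max load = 30

30


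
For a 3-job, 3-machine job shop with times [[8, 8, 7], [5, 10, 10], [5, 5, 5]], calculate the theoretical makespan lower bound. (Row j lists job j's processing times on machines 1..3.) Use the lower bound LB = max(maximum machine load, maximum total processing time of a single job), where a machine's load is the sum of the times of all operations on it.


Machine loads:
  Machine 1: 8 + 5 + 5 = 18
  Machine 2: 8 + 10 + 5 = 23
  Machine 3: 7 + 10 + 5 = 22
Max machine load = 23
Job totals:
  Job 1: 23
  Job 2: 25
  Job 3: 15
Max job total = 25
Lower bound = max(23, 25) = 25

25


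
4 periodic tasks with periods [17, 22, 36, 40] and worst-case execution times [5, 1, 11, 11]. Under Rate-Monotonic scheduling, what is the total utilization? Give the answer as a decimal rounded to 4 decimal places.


Compute individual utilizations (exact fractions):
  Task 1: C/T = 5/17 (approx. 0.2941)
  Task 2: C/T = 1/22 (approx. 0.0455)
  Task 3: C/T = 11/36 (approx. 0.3056)
  Task 4: C/T = 11/40 (approx. 0.275)
Total utilization U = 5/17 + 1/22 + 11/36 + 11/40 = 61943/67320
Rounded to 4 decimal places: U = 0.9201
RM (Liu & Layland) bound for 4 tasks = 0.756828; compare with U = 61943/67320 (approx. 0.920128)
bound < U <= 1, so the RM sufficient condition is not met (inconclusive; an exact test such as response-time analysis is needed).

0.9201


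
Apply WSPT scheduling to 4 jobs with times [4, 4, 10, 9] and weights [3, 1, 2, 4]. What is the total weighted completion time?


Compute p/w ratios and sort ascending (WSPT): [(4, 3), (9, 4), (4, 1), (10, 2)]
Compute weighted completion times:
  Job (p=4,w=3): C=4, w*C=3*4=12
  Job (p=9,w=4): C=13, w*C=4*13=52
  Job (p=4,w=1): C=17, w*C=1*17=17
  Job (p=10,w=2): C=27, w*C=2*27=54
Total weighted completion time = 135

135


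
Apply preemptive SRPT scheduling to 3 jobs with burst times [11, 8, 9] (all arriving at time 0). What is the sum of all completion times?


Since all jobs arrive at t=0, SRPT equals SPT ordering.
SPT order: [8, 9, 11]
Completion times:
  Job 1: p=8, C=8
  Job 2: p=9, C=17
  Job 3: p=11, C=28
Total completion time = 8 + 17 + 28 = 53

53


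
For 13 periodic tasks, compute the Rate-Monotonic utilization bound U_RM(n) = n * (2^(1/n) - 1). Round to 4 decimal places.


Compute 2^(1/13) = 1.0547660765
Subtract 1: 1.0547660765 - 1 = 0.0547660765
Multiply by n: 13 * 0.0547660765 = 0.7119589945
Round to 4 dp: 0.7120

0.7120


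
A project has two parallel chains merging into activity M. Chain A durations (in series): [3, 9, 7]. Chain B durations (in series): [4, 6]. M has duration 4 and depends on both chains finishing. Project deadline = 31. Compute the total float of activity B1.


Forward pass: ES(B1) = sum of predecessors on chain B = 0
EF = ES + duration = 0 + 4 = 4
Backward pass: LF(M) = deadline = 31; LS(M) = 31 - 4 = 27
LF(B1) = LS(M) - sum(successors on chain B) = 27 - 6 = 21
LS = LF - duration = 21 - 4 = 17
Total float = LS - ES = 17 - 0 = 17

17


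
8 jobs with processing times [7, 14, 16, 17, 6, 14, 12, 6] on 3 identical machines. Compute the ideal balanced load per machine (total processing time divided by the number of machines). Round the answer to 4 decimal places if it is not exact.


Total processing time = 7 + 14 + 16 + 17 + 6 + 14 + 12 + 6 = 92
Number of machines = 3
Ideal balanced load = 92 / 3 = 30.6667

30.6667


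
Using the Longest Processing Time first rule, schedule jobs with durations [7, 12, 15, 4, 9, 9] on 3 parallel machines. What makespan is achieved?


Sort jobs in decreasing order (LPT): [15, 12, 9, 9, 7, 4]
Assign each job to the least loaded machine:
  Machine 1: jobs [15, 4], load = 19
  Machine 2: jobs [12, 7], load = 19
  Machine 3: jobs [9, 9], load = 18
Makespan = max load = 19

19


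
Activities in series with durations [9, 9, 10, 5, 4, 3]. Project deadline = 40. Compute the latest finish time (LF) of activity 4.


LF(activity 4) = deadline - sum of successor durations
Successors: activities 5 through 6 with durations [4, 3]
Sum of successor durations = 7
LF = 40 - 7 = 33

33


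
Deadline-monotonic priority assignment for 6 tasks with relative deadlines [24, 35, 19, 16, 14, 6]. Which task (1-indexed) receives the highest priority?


Sort tasks by relative deadline (ascending):
  Task 6: deadline = 6
  Task 5: deadline = 14
  Task 4: deadline = 16
  Task 3: deadline = 19
  Task 1: deadline = 24
  Task 2: deadline = 35
Priority order (highest first): [6, 5, 4, 3, 1, 2]
Highest priority task = 6

6


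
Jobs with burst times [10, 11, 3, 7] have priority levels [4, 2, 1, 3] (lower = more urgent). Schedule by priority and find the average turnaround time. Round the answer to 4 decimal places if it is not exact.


Sort by priority (ascending = highest first):
Order: [(1, 3), (2, 11), (3, 7), (4, 10)]
Completion times:
  Priority 1, burst=3, C=3
  Priority 2, burst=11, C=14
  Priority 3, burst=7, C=21
  Priority 4, burst=10, C=31
Average turnaround = 69/4 = 17.25

17.25


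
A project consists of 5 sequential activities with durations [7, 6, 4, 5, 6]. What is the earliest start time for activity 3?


Activity 3 starts after activities 1 through 2 complete.
Predecessor durations: [7, 6]
ES = 7 + 6 = 13

13


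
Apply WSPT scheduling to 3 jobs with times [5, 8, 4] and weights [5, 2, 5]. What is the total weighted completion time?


Compute p/w ratios and sort ascending (WSPT): [(4, 5), (5, 5), (8, 2)]
Compute weighted completion times:
  Job (p=4,w=5): C=4, w*C=5*4=20
  Job (p=5,w=5): C=9, w*C=5*9=45
  Job (p=8,w=2): C=17, w*C=2*17=34
Total weighted completion time = 99

99


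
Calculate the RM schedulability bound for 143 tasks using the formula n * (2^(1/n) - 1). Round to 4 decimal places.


Compute 2^(1/143) = 1.0048589497
Subtract 1: 1.0048589497 - 1 = 0.0048589497
Multiply by n: 143 * 0.0048589497 = 0.6948298071
Round to 4 dp: 0.6948

0.6948


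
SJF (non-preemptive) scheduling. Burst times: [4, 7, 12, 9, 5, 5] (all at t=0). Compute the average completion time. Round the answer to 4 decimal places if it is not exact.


SJF order (ascending): [4, 5, 5, 7, 9, 12]
Completion times:
  Job 1: burst=4, C=4
  Job 2: burst=5, C=9
  Job 3: burst=5, C=14
  Job 4: burst=7, C=21
  Job 5: burst=9, C=30
  Job 6: burst=12, C=42
Average completion = 120/6 = 20.0

20.0


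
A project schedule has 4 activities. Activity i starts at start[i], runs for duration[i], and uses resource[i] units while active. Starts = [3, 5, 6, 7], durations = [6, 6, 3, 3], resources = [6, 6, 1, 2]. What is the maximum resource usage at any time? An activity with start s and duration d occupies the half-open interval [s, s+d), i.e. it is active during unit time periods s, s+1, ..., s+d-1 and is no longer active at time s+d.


Each activity i is active on [start_i, start_i + duration_i).
Compute total resource usage per time slot:
  t=0: active resources = [], total = 0
  t=1: active resources = [], total = 0
  t=2: active resources = [], total = 0
  t=3: active resources = [6], total = 6
  t=4: active resources = [6], total = 6
  t=5: active resources = [6, 6], total = 12
  t=6: active resources = [6, 6, 1], total = 13
  t=7: active resources = [6, 6, 1, 2], total = 15
  t=8: active resources = [6, 6, 1, 2], total = 15
  t=9: active resources = [6, 2], total = 8
  t=10: active resources = [6], total = 6
Peak resource demand = 15

15


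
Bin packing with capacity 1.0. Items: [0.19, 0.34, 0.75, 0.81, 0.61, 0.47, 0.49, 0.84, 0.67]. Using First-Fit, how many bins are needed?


Place items sequentially using First-Fit:
  Item 0.19 -> new Bin 1
  Item 0.34 -> Bin 1 (now 0.53)
  Item 0.75 -> new Bin 2
  Item 0.81 -> new Bin 3
  Item 0.61 -> new Bin 4
  Item 0.47 -> Bin 1 (now 1.0)
  Item 0.49 -> new Bin 5
  Item 0.84 -> new Bin 6
  Item 0.67 -> new Bin 7
Total bins used = 7

7


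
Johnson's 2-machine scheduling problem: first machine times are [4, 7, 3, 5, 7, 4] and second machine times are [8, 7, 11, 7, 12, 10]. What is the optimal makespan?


Apply Johnson's rule:
  Group 1 (a <= b): [(3, 3, 11), (1, 4, 8), (6, 4, 10), (4, 5, 7), (2, 7, 7), (5, 7, 12)]
  Group 2 (a > b): []
Optimal job order: [3, 1, 6, 4, 2, 5]
Schedule:
  Job 3: M1 done at 3, M2 done at 14
  Job 1: M1 done at 7, M2 done at 22
  Job 6: M1 done at 11, M2 done at 32
  Job 4: M1 done at 16, M2 done at 39
  Job 2: M1 done at 23, M2 done at 46
  Job 5: M1 done at 30, M2 done at 58
Makespan = 58

58


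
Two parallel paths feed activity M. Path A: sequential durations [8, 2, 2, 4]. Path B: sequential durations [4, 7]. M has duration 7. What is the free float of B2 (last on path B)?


ES(B2) = sum of predecessors on chain B = 4
EF(B2) = ES + duration = 4 + 7 = 11
Successor of B2 is M. ES(M) = max(sum(A), sum(B)) = max(16, 11) = 16
Free float = ES(successor) - EF(current) = 16 - 11 = 5

5


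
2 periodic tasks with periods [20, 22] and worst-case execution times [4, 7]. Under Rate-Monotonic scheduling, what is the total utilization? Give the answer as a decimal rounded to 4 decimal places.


Compute individual utilizations (exact fractions):
  Task 1: C/T = 4/20 = 1/5 (approx. 0.2)
  Task 2: C/T = 7/22 (approx. 0.3182)
Total utilization U = 1/5 + 7/22 = 57/110
Rounded to 4 decimal places: U = 0.5182
RM (Liu & Layland) bound for 2 tasks = 0.828427; compare with U = 57/110 (approx. 0.518182)
U <= bound, so schedulable by RM sufficient condition.

0.5182


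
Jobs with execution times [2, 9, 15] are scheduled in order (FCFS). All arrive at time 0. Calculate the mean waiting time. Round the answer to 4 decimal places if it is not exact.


FCFS order (as given): [2, 9, 15]
Waiting times:
  Job 1: wait = 0
  Job 2: wait = 2
  Job 3: wait = 11
Sum of waiting times = 13
Average waiting time = 13/3 = 4.3333

4.3333


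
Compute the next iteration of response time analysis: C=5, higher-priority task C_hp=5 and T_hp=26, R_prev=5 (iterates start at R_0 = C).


R_next = C + ceil(R_prev / T_hp) * C_hp
ceil(5 / 26) = ceil(0.1923) = 1
Interference = 1 * 5 = 5
R_next = 5 + 5 = 10

10


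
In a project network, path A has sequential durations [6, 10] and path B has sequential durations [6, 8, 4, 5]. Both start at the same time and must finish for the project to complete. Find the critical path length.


Path A total = 6 + 10 = 16
Path B total = 6 + 8 + 4 + 5 = 23
Critical path = longest path = max(16, 23) = 23

23


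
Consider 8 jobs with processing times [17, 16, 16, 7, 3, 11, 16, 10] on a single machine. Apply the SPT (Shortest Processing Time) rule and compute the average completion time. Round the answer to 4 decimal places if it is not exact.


Sort jobs by processing time (SPT order): [3, 7, 10, 11, 16, 16, 16, 17]
Compute completion times sequentially:
  Job 1: processing = 3, completes at 3
  Job 2: processing = 7, completes at 10
  Job 3: processing = 10, completes at 20
  Job 4: processing = 11, completes at 31
  Job 5: processing = 16, completes at 47
  Job 6: processing = 16, completes at 63
  Job 7: processing = 16, completes at 79
  Job 8: processing = 17, completes at 96
Sum of completion times = 349
Average completion time = 349/8 = 43.625

43.625


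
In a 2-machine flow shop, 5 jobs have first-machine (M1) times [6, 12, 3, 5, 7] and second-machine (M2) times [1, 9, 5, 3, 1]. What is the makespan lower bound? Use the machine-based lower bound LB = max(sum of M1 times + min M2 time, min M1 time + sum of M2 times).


LB1 = sum(M1 times) + min(M2 times) = 33 + 1 = 34
LB2 = min(M1 times) + sum(M2 times) = 3 + 19 = 22
Lower bound = max(LB1, LB2) = max(34, 22) = 34

34


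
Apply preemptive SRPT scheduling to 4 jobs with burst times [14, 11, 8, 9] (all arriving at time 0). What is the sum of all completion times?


Since all jobs arrive at t=0, SRPT equals SPT ordering.
SPT order: [8, 9, 11, 14]
Completion times:
  Job 1: p=8, C=8
  Job 2: p=9, C=17
  Job 3: p=11, C=28
  Job 4: p=14, C=42
Total completion time = 8 + 17 + 28 + 42 = 95

95


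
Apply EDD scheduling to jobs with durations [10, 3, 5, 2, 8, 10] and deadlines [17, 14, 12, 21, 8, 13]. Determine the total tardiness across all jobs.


Sort by due date (EDD order): [(8, 8), (5, 12), (10, 13), (3, 14), (10, 17), (2, 21)]
Compute completion times and tardiness:
  Job 1: p=8, d=8, C=8, tardiness=max(0,8-8)=0
  Job 2: p=5, d=12, C=13, tardiness=max(0,13-12)=1
  Job 3: p=10, d=13, C=23, tardiness=max(0,23-13)=10
  Job 4: p=3, d=14, C=26, tardiness=max(0,26-14)=12
  Job 5: p=10, d=17, C=36, tardiness=max(0,36-17)=19
  Job 6: p=2, d=21, C=38, tardiness=max(0,38-21)=17
Total tardiness = 59

59


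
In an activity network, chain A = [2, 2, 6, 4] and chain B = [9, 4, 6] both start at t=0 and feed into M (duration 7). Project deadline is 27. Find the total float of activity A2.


Forward pass: ES(A2) = sum of predecessors on chain A = 2
EF = ES + duration = 2 + 2 = 4
Backward pass: LF(M) = deadline = 27; LS(M) = 27 - 7 = 20
LF(A2) = LS(M) - sum(successors on chain A) = 20 - 10 = 10
LS = LF - duration = 10 - 2 = 8
Total float = LS - ES = 8 - 2 = 6

6


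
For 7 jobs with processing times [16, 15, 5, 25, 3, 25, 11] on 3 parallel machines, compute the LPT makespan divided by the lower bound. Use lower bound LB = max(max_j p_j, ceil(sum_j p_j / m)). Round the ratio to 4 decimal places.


LPT order: [25, 25, 16, 15, 11, 5, 3]
Machine loads after assignment: [36, 33, 31]
LPT makespan = 36
Lower bound = max(max_job, ceil(total/3)) = max(25, 34) = 34
Ratio = 36 / 34 = 1.0588

1.0588


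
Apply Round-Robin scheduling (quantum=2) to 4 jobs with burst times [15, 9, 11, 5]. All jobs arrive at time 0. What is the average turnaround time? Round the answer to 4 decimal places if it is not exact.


Time quantum = 2
Execution trace:
  J1 runs 2 units, time = 2
  J2 runs 2 units, time = 4
  J3 runs 2 units, time = 6
  J4 runs 2 units, time = 8
  J1 runs 2 units, time = 10
  J2 runs 2 units, time = 12
  J3 runs 2 units, time = 14
  J4 runs 2 units, time = 16
  J1 runs 2 units, time = 18
  J2 runs 2 units, time = 20
  J3 runs 2 units, time = 22
  J4 runs 1 units, time = 23
  J1 runs 2 units, time = 25
  J2 runs 2 units, time = 27
  J3 runs 2 units, time = 29
  J1 runs 2 units, time = 31
  J2 runs 1 units, time = 32
  J3 runs 2 units, time = 34
  J1 runs 2 units, time = 36
  J3 runs 1 units, time = 37
  J1 runs 2 units, time = 39
  J1 runs 1 units, time = 40
Finish times: [40, 32, 37, 23]
Average turnaround = 132/4 = 33.0

33.0


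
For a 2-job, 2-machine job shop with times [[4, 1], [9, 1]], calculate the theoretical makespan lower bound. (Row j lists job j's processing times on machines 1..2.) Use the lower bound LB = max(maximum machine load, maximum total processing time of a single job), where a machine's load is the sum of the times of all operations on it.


Machine loads:
  Machine 1: 4 + 9 = 13
  Machine 2: 1 + 1 = 2
Max machine load = 13
Job totals:
  Job 1: 5
  Job 2: 10
Max job total = 10
Lower bound = max(13, 10) = 13

13


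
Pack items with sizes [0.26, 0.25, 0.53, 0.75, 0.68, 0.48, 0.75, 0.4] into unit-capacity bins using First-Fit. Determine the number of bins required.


Place items sequentially using First-Fit:
  Item 0.26 -> new Bin 1
  Item 0.25 -> Bin 1 (now 0.51)
  Item 0.53 -> new Bin 2
  Item 0.75 -> new Bin 3
  Item 0.68 -> new Bin 4
  Item 0.48 -> Bin 1 (now 0.99)
  Item 0.75 -> new Bin 5
  Item 0.4 -> Bin 2 (now 0.93)
Total bins used = 5

5


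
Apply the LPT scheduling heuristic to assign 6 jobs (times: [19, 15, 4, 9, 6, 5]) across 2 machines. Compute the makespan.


Sort jobs in decreasing order (LPT): [19, 15, 9, 6, 5, 4]
Assign each job to the least loaded machine:
  Machine 1: jobs [19, 6, 4], load = 29
  Machine 2: jobs [15, 9, 5], load = 29
Makespan = max load = 29

29


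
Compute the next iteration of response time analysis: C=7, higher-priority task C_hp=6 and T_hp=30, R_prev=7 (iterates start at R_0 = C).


R_next = C + ceil(R_prev / T_hp) * C_hp
ceil(7 / 30) = ceil(0.2333) = 1
Interference = 1 * 6 = 6
R_next = 7 + 6 = 13

13


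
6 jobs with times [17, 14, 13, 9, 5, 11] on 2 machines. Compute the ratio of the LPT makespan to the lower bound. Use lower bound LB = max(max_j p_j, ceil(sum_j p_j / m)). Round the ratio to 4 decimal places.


LPT order: [17, 14, 13, 11, 9, 5]
Machine loads after assignment: [33, 36]
LPT makespan = 36
Lower bound = max(max_job, ceil(total/2)) = max(17, 35) = 35
Ratio = 36 / 35 = 1.0286

1.0286


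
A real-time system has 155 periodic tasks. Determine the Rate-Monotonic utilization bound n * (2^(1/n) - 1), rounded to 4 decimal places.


Compute 2^(1/155) = 1.0044819312
Subtract 1: 1.0044819312 - 1 = 0.0044819312
Multiply by n: 155 * 0.0044819312 = 0.6946993360
Round to 4 dp: 0.6947

0.6947


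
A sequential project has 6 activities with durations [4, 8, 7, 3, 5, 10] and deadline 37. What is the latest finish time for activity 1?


LF(activity 1) = deadline - sum of successor durations
Successors: activities 2 through 6 with durations [8, 7, 3, 5, 10]
Sum of successor durations = 33
LF = 37 - 33 = 4

4


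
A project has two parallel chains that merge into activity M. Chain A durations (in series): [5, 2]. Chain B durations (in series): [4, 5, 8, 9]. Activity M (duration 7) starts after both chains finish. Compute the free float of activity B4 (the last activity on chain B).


ES(B4) = sum of predecessors on chain B = 17
EF(B4) = ES + duration = 17 + 9 = 26
Successor of B4 is M. ES(M) = max(sum(A), sum(B)) = max(7, 26) = 26
Free float = ES(successor) - EF(current) = 26 - 26 = 0

0


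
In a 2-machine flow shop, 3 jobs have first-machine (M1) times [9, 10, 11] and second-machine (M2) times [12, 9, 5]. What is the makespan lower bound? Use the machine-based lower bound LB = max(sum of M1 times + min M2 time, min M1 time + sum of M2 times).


LB1 = sum(M1 times) + min(M2 times) = 30 + 5 = 35
LB2 = min(M1 times) + sum(M2 times) = 9 + 26 = 35
Lower bound = max(LB1, LB2) = max(35, 35) = 35

35


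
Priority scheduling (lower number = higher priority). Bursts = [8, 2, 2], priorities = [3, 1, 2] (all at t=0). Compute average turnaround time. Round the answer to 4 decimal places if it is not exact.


Sort by priority (ascending = highest first):
Order: [(1, 2), (2, 2), (3, 8)]
Completion times:
  Priority 1, burst=2, C=2
  Priority 2, burst=2, C=4
  Priority 3, burst=8, C=12
Average turnaround = 18/3 = 6.0

6.0


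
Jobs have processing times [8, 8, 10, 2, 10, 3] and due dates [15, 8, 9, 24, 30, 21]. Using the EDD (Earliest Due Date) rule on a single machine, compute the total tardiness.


Sort by due date (EDD order): [(8, 8), (10, 9), (8, 15), (3, 21), (2, 24), (10, 30)]
Compute completion times and tardiness:
  Job 1: p=8, d=8, C=8, tardiness=max(0,8-8)=0
  Job 2: p=10, d=9, C=18, tardiness=max(0,18-9)=9
  Job 3: p=8, d=15, C=26, tardiness=max(0,26-15)=11
  Job 4: p=3, d=21, C=29, tardiness=max(0,29-21)=8
  Job 5: p=2, d=24, C=31, tardiness=max(0,31-24)=7
  Job 6: p=10, d=30, C=41, tardiness=max(0,41-30)=11
Total tardiness = 46

46


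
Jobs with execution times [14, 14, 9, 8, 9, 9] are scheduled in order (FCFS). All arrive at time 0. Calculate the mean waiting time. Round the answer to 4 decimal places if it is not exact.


FCFS order (as given): [14, 14, 9, 8, 9, 9]
Waiting times:
  Job 1: wait = 0
  Job 2: wait = 14
  Job 3: wait = 28
  Job 4: wait = 37
  Job 5: wait = 45
  Job 6: wait = 54
Sum of waiting times = 178
Average waiting time = 178/6 = 29.6667

29.6667


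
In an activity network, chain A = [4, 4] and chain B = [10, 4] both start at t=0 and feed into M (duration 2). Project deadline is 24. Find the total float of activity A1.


Forward pass: ES(A1) = sum of predecessors on chain A = 0
EF = ES + duration = 0 + 4 = 4
Backward pass: LF(M) = deadline = 24; LS(M) = 24 - 2 = 22
LF(A1) = LS(M) - sum(successors on chain A) = 22 - 4 = 18
LS = LF - duration = 18 - 4 = 14
Total float = LS - ES = 14 - 0 = 14

14


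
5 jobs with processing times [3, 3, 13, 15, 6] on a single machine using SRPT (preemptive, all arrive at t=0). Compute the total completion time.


Since all jobs arrive at t=0, SRPT equals SPT ordering.
SPT order: [3, 3, 6, 13, 15]
Completion times:
  Job 1: p=3, C=3
  Job 2: p=3, C=6
  Job 3: p=6, C=12
  Job 4: p=13, C=25
  Job 5: p=15, C=40
Total completion time = 3 + 6 + 12 + 25 + 40 = 86

86


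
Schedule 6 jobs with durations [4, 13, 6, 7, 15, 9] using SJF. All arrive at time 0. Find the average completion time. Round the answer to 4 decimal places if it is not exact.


SJF order (ascending): [4, 6, 7, 9, 13, 15]
Completion times:
  Job 1: burst=4, C=4
  Job 2: burst=6, C=10
  Job 3: burst=7, C=17
  Job 4: burst=9, C=26
  Job 5: burst=13, C=39
  Job 6: burst=15, C=54
Average completion = 150/6 = 25.0

25.0


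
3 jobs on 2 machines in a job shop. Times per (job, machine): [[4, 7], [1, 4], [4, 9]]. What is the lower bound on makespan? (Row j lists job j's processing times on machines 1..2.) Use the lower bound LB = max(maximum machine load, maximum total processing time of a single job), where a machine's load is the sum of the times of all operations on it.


Machine loads:
  Machine 1: 4 + 1 + 4 = 9
  Machine 2: 7 + 4 + 9 = 20
Max machine load = 20
Job totals:
  Job 1: 11
  Job 2: 5
  Job 3: 13
Max job total = 13
Lower bound = max(20, 13) = 20

20


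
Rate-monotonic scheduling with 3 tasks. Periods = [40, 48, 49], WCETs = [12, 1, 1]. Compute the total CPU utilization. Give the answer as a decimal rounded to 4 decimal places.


Compute individual utilizations (exact fractions):
  Task 1: C/T = 12/40 = 3/10 (approx. 0.3)
  Task 2: C/T = 1/48 (approx. 0.0208)
  Task 3: C/T = 1/49 (approx. 0.0204)
Total utilization U = 3/10 + 1/48 + 1/49 = 4013/11760
Rounded to 4 decimal places: U = 0.3412
RM (Liu & Layland) bound for 3 tasks = 0.779763; compare with U = 4013/11760 (approx. 0.341241)
U <= bound, so schedulable by RM sufficient condition.

0.3412


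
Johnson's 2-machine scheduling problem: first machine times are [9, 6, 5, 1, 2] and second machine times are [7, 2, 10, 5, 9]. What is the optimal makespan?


Apply Johnson's rule:
  Group 1 (a <= b): [(4, 1, 5), (5, 2, 9), (3, 5, 10)]
  Group 2 (a > b): [(1, 9, 7), (2, 6, 2)]
Optimal job order: [4, 5, 3, 1, 2]
Schedule:
  Job 4: M1 done at 1, M2 done at 6
  Job 5: M1 done at 3, M2 done at 15
  Job 3: M1 done at 8, M2 done at 25
  Job 1: M1 done at 17, M2 done at 32
  Job 2: M1 done at 23, M2 done at 34
Makespan = 34

34


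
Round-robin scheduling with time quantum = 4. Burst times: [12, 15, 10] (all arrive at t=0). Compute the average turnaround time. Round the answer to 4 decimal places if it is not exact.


Time quantum = 4
Execution trace:
  J1 runs 4 units, time = 4
  J2 runs 4 units, time = 8
  J3 runs 4 units, time = 12
  J1 runs 4 units, time = 16
  J2 runs 4 units, time = 20
  J3 runs 4 units, time = 24
  J1 runs 4 units, time = 28
  J2 runs 4 units, time = 32
  J3 runs 2 units, time = 34
  J2 runs 3 units, time = 37
Finish times: [28, 37, 34]
Average turnaround = 99/3 = 33.0

33.0


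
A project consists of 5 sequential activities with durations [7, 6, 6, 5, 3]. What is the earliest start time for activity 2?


Activity 2 starts after activities 1 through 1 complete.
Predecessor durations: [7]
ES = 7 = 7

7


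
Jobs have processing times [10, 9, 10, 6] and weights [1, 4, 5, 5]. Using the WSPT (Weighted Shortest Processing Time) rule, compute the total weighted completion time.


Compute p/w ratios and sort ascending (WSPT): [(6, 5), (10, 5), (9, 4), (10, 1)]
Compute weighted completion times:
  Job (p=6,w=5): C=6, w*C=5*6=30
  Job (p=10,w=5): C=16, w*C=5*16=80
  Job (p=9,w=4): C=25, w*C=4*25=100
  Job (p=10,w=1): C=35, w*C=1*35=35
Total weighted completion time = 245

245


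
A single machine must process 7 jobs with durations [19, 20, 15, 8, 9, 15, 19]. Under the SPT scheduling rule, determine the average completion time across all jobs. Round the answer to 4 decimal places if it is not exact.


Sort jobs by processing time (SPT order): [8, 9, 15, 15, 19, 19, 20]
Compute completion times sequentially:
  Job 1: processing = 8, completes at 8
  Job 2: processing = 9, completes at 17
  Job 3: processing = 15, completes at 32
  Job 4: processing = 15, completes at 47
  Job 5: processing = 19, completes at 66
  Job 6: processing = 19, completes at 85
  Job 7: processing = 20, completes at 105
Sum of completion times = 360
Average completion time = 360/7 = 51.4286

51.4286


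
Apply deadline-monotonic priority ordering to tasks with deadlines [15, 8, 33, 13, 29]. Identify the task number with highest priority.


Sort tasks by relative deadline (ascending):
  Task 2: deadline = 8
  Task 4: deadline = 13
  Task 1: deadline = 15
  Task 5: deadline = 29
  Task 3: deadline = 33
Priority order (highest first): [2, 4, 1, 5, 3]
Highest priority task = 2

2


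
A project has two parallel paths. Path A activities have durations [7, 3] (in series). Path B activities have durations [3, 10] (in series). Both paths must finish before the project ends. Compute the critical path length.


Path A total = 7 + 3 = 10
Path B total = 3 + 10 = 13
Critical path = longest path = max(10, 13) = 13

13


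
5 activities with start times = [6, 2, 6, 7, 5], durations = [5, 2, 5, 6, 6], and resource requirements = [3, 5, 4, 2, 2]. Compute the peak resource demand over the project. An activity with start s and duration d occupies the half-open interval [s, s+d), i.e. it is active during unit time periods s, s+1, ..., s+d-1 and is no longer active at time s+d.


Each activity i is active on [start_i, start_i + duration_i).
Compute total resource usage per time slot:
  t=0: active resources = [], total = 0
  t=1: active resources = [], total = 0
  t=2: active resources = [5], total = 5
  t=3: active resources = [5], total = 5
  t=4: active resources = [], total = 0
  t=5: active resources = [2], total = 2
  t=6: active resources = [3, 4, 2], total = 9
  t=7: active resources = [3, 4, 2, 2], total = 11
  t=8: active resources = [3, 4, 2, 2], total = 11
  t=9: active resources = [3, 4, 2, 2], total = 11
  t=10: active resources = [3, 4, 2, 2], total = 11
  t=11: active resources = [2], total = 2
  t=12: active resources = [2], total = 2
Peak resource demand = 11

11


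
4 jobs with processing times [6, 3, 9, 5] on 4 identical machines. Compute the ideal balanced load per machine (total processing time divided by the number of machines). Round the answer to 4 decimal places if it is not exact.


Total processing time = 6 + 3 + 9 + 5 = 23
Number of machines = 4
Ideal balanced load = 23 / 4 = 5.75

5.75


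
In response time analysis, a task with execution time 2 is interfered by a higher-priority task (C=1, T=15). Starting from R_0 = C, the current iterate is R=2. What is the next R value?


R_next = C + ceil(R_prev / T_hp) * C_hp
ceil(2 / 15) = ceil(0.1333) = 1
Interference = 1 * 1 = 1
R_next = 2 + 1 = 3

3


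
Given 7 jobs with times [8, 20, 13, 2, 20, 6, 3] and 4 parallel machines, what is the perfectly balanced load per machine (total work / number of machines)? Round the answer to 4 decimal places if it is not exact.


Total processing time = 8 + 20 + 13 + 2 + 20 + 6 + 3 = 72
Number of machines = 4
Ideal balanced load = 72 / 4 = 18.0

18.0


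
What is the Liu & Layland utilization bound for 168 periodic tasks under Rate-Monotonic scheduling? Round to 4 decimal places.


Compute 2^(1/168) = 1.0041343992
Subtract 1: 1.0041343992 - 1 = 0.0041343992
Multiply by n: 168 * 0.0041343992 = 0.6945790656
Round to 4 dp: 0.6946

0.6946


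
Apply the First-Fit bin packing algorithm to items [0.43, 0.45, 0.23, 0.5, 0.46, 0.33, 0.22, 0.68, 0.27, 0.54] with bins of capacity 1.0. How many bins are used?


Place items sequentially using First-Fit:
  Item 0.43 -> new Bin 1
  Item 0.45 -> Bin 1 (now 0.88)
  Item 0.23 -> new Bin 2
  Item 0.5 -> Bin 2 (now 0.73)
  Item 0.46 -> new Bin 3
  Item 0.33 -> Bin 3 (now 0.79)
  Item 0.22 -> Bin 2 (now 0.95)
  Item 0.68 -> new Bin 4
  Item 0.27 -> Bin 4 (now 0.95)
  Item 0.54 -> new Bin 5
Total bins used = 5

5


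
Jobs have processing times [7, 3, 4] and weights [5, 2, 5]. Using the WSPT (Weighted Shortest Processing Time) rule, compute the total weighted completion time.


Compute p/w ratios and sort ascending (WSPT): [(4, 5), (7, 5), (3, 2)]
Compute weighted completion times:
  Job (p=4,w=5): C=4, w*C=5*4=20
  Job (p=7,w=5): C=11, w*C=5*11=55
  Job (p=3,w=2): C=14, w*C=2*14=28
Total weighted completion time = 103

103


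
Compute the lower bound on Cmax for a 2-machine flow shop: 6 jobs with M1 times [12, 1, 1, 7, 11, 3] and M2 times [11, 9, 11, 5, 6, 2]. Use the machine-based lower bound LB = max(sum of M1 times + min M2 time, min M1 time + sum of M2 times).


LB1 = sum(M1 times) + min(M2 times) = 35 + 2 = 37
LB2 = min(M1 times) + sum(M2 times) = 1 + 44 = 45
Lower bound = max(LB1, LB2) = max(37, 45) = 45

45


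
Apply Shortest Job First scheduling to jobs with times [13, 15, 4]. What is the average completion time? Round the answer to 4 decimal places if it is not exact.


SJF order (ascending): [4, 13, 15]
Completion times:
  Job 1: burst=4, C=4
  Job 2: burst=13, C=17
  Job 3: burst=15, C=32
Average completion = 53/3 = 17.6667

17.6667


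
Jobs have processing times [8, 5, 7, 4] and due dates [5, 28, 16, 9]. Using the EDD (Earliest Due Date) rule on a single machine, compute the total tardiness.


Sort by due date (EDD order): [(8, 5), (4, 9), (7, 16), (5, 28)]
Compute completion times and tardiness:
  Job 1: p=8, d=5, C=8, tardiness=max(0,8-5)=3
  Job 2: p=4, d=9, C=12, tardiness=max(0,12-9)=3
  Job 3: p=7, d=16, C=19, tardiness=max(0,19-16)=3
  Job 4: p=5, d=28, C=24, tardiness=max(0,24-28)=0
Total tardiness = 9

9


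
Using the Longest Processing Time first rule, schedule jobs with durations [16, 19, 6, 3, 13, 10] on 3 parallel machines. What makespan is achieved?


Sort jobs in decreasing order (LPT): [19, 16, 13, 10, 6, 3]
Assign each job to the least loaded machine:
  Machine 1: jobs [19, 3], load = 22
  Machine 2: jobs [16, 6], load = 22
  Machine 3: jobs [13, 10], load = 23
Makespan = max load = 23

23


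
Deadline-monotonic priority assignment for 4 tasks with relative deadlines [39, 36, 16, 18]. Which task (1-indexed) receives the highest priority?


Sort tasks by relative deadline (ascending):
  Task 3: deadline = 16
  Task 4: deadline = 18
  Task 2: deadline = 36
  Task 1: deadline = 39
Priority order (highest first): [3, 4, 2, 1]
Highest priority task = 3

3


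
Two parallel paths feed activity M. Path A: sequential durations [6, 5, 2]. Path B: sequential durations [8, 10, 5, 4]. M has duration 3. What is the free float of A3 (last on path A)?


ES(A3) = sum of predecessors on chain A = 11
EF(A3) = ES + duration = 11 + 2 = 13
Successor of A3 is M. ES(M) = max(sum(A), sum(B)) = max(13, 27) = 27
Free float = ES(successor) - EF(current) = 27 - 13 = 14

14


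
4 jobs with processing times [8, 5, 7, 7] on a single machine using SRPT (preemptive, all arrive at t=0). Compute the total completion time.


Since all jobs arrive at t=0, SRPT equals SPT ordering.
SPT order: [5, 7, 7, 8]
Completion times:
  Job 1: p=5, C=5
  Job 2: p=7, C=12
  Job 3: p=7, C=19
  Job 4: p=8, C=27
Total completion time = 5 + 12 + 19 + 27 = 63

63


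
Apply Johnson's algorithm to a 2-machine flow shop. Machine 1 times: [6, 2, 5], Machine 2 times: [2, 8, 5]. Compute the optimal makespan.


Apply Johnson's rule:
  Group 1 (a <= b): [(2, 2, 8), (3, 5, 5)]
  Group 2 (a > b): [(1, 6, 2)]
Optimal job order: [2, 3, 1]
Schedule:
  Job 2: M1 done at 2, M2 done at 10
  Job 3: M1 done at 7, M2 done at 15
  Job 1: M1 done at 13, M2 done at 17
Makespan = 17

17


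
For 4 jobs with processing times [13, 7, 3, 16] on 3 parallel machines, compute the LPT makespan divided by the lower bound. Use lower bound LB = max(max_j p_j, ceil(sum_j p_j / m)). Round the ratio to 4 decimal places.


LPT order: [16, 13, 7, 3]
Machine loads after assignment: [16, 13, 10]
LPT makespan = 16
Lower bound = max(max_job, ceil(total/3)) = max(16, 13) = 16
Ratio = 16 / 16 = 1.0

1.0


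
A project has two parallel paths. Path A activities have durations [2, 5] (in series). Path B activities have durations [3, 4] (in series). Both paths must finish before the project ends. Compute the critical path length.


Path A total = 2 + 5 = 7
Path B total = 3 + 4 = 7
Critical path = longest path = max(7, 7) = 7

7


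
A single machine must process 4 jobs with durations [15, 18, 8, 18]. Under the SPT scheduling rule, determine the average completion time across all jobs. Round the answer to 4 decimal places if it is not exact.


Sort jobs by processing time (SPT order): [8, 15, 18, 18]
Compute completion times sequentially:
  Job 1: processing = 8, completes at 8
  Job 2: processing = 15, completes at 23
  Job 3: processing = 18, completes at 41
  Job 4: processing = 18, completes at 59
Sum of completion times = 131
Average completion time = 131/4 = 32.75

32.75


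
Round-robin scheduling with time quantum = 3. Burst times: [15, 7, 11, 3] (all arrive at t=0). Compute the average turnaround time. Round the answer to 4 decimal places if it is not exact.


Time quantum = 3
Execution trace:
  J1 runs 3 units, time = 3
  J2 runs 3 units, time = 6
  J3 runs 3 units, time = 9
  J4 runs 3 units, time = 12
  J1 runs 3 units, time = 15
  J2 runs 3 units, time = 18
  J3 runs 3 units, time = 21
  J1 runs 3 units, time = 24
  J2 runs 1 units, time = 25
  J3 runs 3 units, time = 28
  J1 runs 3 units, time = 31
  J3 runs 2 units, time = 33
  J1 runs 3 units, time = 36
Finish times: [36, 25, 33, 12]
Average turnaround = 106/4 = 26.5

26.5
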